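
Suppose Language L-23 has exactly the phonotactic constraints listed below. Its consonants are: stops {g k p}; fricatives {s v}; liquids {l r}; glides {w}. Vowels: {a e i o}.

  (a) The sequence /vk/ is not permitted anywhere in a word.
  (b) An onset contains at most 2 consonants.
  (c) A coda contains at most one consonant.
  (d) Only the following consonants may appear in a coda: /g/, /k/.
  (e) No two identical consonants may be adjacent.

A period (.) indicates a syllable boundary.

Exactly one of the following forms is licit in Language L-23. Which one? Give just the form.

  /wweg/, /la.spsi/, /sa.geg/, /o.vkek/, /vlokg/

/wweg/ — violates constraint (e): adjacent identical consonants /ww/ → illicit
/la.spsi/ — violates constraint (b): syllable 2 onset /sps/ has 3 consonants (> 2) → illicit
/sa.geg/ — σ1 onset /s/, coda /∅/ ok; σ2 onset /g/, coda /g/ ok → licit
/o.vkek/ — violates constraint (a): contains banned sequence /vk/ → illicit
/vlokg/ — violates constraint (c): syllable 1 coda /kg/ has 2 consonants (> 1) → illicit

/sa.geg/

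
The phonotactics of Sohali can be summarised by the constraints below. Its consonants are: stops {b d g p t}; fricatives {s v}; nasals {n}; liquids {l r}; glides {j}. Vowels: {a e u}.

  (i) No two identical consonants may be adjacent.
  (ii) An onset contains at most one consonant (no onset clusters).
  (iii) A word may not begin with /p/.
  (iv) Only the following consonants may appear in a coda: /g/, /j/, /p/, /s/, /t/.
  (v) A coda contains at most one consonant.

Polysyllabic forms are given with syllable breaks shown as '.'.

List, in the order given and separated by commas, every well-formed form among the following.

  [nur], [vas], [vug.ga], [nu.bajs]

[nur] — violates constraint (iv): syllable 1 coda contains /r/, which is not a licensed coda consonant → ill-formed
[vas] — σ1 onset /v/, coda /s/ ok → well-formed
[vug.ga] — violates constraint (i): adjacent identical consonants /gg/ → ill-formed
[nu.bajs] — violates constraint (v): syllable 2 coda /js/ has 2 consonants (> 1) → ill-formed

[vas]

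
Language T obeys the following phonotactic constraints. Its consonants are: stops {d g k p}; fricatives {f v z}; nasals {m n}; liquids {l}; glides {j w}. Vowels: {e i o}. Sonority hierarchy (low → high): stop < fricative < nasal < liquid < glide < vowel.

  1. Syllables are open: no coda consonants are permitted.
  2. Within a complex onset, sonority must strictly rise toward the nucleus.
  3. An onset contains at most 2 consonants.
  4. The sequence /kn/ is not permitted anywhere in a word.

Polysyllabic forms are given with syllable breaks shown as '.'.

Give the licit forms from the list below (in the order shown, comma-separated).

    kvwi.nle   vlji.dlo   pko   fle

fle

kvwi.nle — violates constraint 3: syllable 1 onset /kvw/ has 3 consonants (> 2) → illicit
vlji.dlo — violates constraint 3: syllable 1 onset /vlj/ has 3 consonants (> 2) → illicit
pko — violates constraint 2: syllable 1 onset /pk/: /p/ (stop, 1) → /k/ (stop, 1) does not rise → illicit
fle — σ1 onset /fl/ (2→4 rises), coda /∅/ ok → licit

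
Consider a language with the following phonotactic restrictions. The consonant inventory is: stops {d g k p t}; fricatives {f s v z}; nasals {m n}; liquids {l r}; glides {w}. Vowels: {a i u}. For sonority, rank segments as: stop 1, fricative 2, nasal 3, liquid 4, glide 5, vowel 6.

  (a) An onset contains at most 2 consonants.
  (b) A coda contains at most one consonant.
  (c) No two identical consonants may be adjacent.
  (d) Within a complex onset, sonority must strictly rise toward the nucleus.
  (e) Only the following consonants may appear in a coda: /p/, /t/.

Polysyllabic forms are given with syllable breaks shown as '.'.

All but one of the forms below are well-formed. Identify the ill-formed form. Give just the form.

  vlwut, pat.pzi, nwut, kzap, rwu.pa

vlwut — violates constraint (a): syllable 1 onset /vlw/ has 3 consonants (> 2) → ill-formed
pat.pzi — σ1 onset /p/, coda /t/ ok; σ2 onset /pz/ (1→2 rises), coda /∅/ ok → well-formed
nwut — σ1 onset /nw/ (3→5 rises), coda /t/ ok → well-formed
kzap — σ1 onset /kz/ (1→2 rises), coda /p/ ok → well-formed
rwu.pa — σ1 onset /rw/ (4→5 rises), coda /∅/ ok; σ2 onset /p/, coda /∅/ ok → well-formed

vlwut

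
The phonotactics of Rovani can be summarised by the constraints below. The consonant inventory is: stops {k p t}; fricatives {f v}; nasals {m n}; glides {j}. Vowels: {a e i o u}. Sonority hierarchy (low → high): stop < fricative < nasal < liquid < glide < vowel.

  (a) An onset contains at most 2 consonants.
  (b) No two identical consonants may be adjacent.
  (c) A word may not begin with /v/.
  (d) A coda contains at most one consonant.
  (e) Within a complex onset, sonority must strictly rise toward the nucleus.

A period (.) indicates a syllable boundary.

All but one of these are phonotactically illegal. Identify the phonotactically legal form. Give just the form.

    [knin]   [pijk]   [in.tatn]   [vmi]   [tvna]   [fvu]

[knin]

[knin] — σ1 onset /kn/ (1→3 rises), coda /n/ ok → phonotactically legal
[pijk] — violates constraint (d): syllable 1 coda /jk/ has 2 consonants (> 1) → phonotactically illegal
[in.tatn] — violates constraint (d): syllable 2 coda /tn/ has 2 consonants (> 1) → phonotactically illegal
[vmi] — violates constraint (c): word begins with /v/ → phonotactically illegal
[tvna] — violates constraint (a): syllable 1 onset /tvn/ has 3 consonants (> 2) → phonotactically illegal
[fvu] — violates constraint (e): syllable 1 onset /fv/: /f/ (fricative, 2) → /v/ (fricative, 2) does not rise → phonotactically illegal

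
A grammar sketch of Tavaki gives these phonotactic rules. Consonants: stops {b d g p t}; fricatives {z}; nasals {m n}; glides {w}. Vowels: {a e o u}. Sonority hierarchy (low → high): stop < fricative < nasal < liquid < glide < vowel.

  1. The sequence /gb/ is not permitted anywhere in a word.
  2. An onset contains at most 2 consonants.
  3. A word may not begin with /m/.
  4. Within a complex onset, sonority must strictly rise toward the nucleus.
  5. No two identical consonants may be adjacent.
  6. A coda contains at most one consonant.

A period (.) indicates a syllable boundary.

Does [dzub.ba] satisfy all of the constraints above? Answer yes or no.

no

[dzub.ba] — violates constraint 5: adjacent identical consonants /bb/ → illicit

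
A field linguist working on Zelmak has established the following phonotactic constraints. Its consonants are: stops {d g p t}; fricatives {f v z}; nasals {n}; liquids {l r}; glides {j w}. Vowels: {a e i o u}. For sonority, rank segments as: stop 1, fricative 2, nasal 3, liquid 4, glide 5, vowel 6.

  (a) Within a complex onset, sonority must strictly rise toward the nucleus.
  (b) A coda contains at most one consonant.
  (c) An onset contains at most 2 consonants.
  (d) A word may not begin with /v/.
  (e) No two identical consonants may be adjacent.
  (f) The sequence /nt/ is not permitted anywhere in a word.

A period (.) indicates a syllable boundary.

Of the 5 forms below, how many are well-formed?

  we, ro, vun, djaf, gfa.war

we — σ1 onset /w/, coda /∅/ ok → well-formed
ro — σ1 onset /r/, coda /∅/ ok → well-formed
vun — violates constraint (d): word begins with /v/ → ill-formed
djaf — σ1 onset /dj/ (1→5 rises), coda /f/ ok → well-formed
gfa.war — σ1 onset /gf/ (1→2 rises), coda /∅/ ok; σ2 onset /w/, coda /r/ ok → well-formed
Well-formed: we, ro, djaf, gfa.war → 4.

4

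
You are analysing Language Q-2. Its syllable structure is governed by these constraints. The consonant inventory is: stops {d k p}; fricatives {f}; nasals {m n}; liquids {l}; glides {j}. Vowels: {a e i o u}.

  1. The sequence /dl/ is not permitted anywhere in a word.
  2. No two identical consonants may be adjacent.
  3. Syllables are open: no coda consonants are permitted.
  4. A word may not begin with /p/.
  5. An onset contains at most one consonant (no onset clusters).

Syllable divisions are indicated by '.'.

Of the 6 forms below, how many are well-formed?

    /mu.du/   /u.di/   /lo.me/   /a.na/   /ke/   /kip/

/mu.du/ — σ1 onset /m/, coda /∅/ ok; σ2 onset /d/, coda /∅/ ok → well-formed
/u.di/ — σ1 onset /∅/, coda /∅/ ok; σ2 onset /d/, coda /∅/ ok → well-formed
/lo.me/ — σ1 onset /l/, coda /∅/ ok; σ2 onset /m/, coda /∅/ ok → well-formed
/a.na/ — σ1 onset /∅/, coda /∅/ ok; σ2 onset /n/, coda /∅/ ok → well-formed
/ke/ — σ1 onset /k/, coda /∅/ ok → well-formed
/kip/ — violates constraint 3: syllable 1 coda /p/ has 1 consonant (> 0) → ill-formed
Well-formed: /mu.du/, /u.di/, /lo.me/, /a.na/, /ke/ → 5.

5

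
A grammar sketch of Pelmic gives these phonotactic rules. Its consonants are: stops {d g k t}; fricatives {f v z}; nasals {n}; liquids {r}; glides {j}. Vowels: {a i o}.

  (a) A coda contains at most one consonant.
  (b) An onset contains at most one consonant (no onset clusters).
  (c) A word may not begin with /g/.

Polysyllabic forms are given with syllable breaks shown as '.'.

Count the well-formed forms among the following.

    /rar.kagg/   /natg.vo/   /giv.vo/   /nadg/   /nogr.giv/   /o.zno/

0

/rar.kagg/ — violates constraint (a): syllable 2 coda /gg/ has 2 consonants (> 1) → ill-formed
/natg.vo/ — violates constraint (a): syllable 1 coda /tg/ has 2 consonants (> 1) → ill-formed
/giv.vo/ — violates constraint (c): word begins with /g/ → ill-formed
/nadg/ — violates constraint (a): syllable 1 coda /dg/ has 2 consonants (> 1) → ill-formed
/nogr.giv/ — violates constraint (a): syllable 1 coda /gr/ has 2 consonants (> 1) → ill-formed
/o.zno/ — violates constraint (b): syllable 2 onset /zn/ has 2 consonants (> 1) → ill-formed
No form is well-formed → 0.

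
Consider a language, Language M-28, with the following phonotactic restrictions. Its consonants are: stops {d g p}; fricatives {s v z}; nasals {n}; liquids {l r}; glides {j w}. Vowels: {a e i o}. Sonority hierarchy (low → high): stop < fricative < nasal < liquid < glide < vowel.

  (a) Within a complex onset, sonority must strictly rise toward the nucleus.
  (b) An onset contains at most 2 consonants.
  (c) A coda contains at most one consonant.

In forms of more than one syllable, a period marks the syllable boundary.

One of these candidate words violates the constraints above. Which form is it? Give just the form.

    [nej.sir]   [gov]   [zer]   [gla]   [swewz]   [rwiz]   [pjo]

[swewz]

[nej.sir] — σ1 onset /n/, coda /j/ ok; σ2 onset /s/, coda /r/ ok → permitted
[gov] — σ1 onset /g/, coda /v/ ok → permitted
[zer] — σ1 onset /z/, coda /r/ ok → permitted
[gla] — σ1 onset /gl/ (1→4 rises), coda /∅/ ok → permitted
[swewz] — violates constraint (c): syllable 1 coda /wz/ has 2 consonants (> 1) → not permitted
[rwiz] — σ1 onset /rw/ (4→5 rises), coda /z/ ok → permitted
[pjo] — σ1 onset /pj/ (1→5 rises), coda /∅/ ok → permitted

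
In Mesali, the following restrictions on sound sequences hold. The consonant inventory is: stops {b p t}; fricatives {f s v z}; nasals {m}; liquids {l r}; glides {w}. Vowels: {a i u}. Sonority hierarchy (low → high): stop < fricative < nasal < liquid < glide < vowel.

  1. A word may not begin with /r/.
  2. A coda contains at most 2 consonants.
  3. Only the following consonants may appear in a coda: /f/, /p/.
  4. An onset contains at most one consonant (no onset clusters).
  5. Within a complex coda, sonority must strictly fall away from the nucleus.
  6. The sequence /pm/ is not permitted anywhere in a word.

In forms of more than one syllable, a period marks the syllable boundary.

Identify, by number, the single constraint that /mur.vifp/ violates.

/mur.vifp/: syllable 1 coda contains /r/, which is not a licensed coda consonant.
This is a violation of constraint 3: "Only the following consonants may appear in a coda: /f/, /p/."
The remaining constraints (1, 2, 4, 5, 6) are satisfied.

3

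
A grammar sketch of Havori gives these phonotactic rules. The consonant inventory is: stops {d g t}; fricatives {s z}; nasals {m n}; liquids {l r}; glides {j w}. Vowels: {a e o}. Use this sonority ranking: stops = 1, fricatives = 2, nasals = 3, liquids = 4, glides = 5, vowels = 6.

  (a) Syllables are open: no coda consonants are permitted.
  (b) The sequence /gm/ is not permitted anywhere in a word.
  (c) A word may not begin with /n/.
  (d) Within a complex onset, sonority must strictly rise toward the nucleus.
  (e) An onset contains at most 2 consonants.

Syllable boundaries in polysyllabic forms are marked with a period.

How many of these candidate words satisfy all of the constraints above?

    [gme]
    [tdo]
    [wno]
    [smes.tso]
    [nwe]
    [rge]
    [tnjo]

0

[gme] — violates constraint (b): contains banned sequence /gm/ → phonotactically illegal
[tdo] — violates constraint (d): syllable 1 onset /td/: /t/ (stop, 1) → /d/ (stop, 1) does not rise → phonotactically illegal
[wno] — violates constraint (d): syllable 1 onset /wn/: /w/ (glide, 5) → /n/ (nasal, 3) does not rise → phonotactically illegal
[smes.tso] — violates constraint (a): syllable 1 coda /s/ has 1 consonant (> 0) → phonotactically illegal
[nwe] — violates constraint (c): word begins with /n/ → phonotactically illegal
[rge] — violates constraint (d): syllable 1 onset /rg/: /r/ (liquid, 4) → /g/ (stop, 1) does not rise → phonotactically illegal
[tnjo] — violates constraint (e): syllable 1 onset /tnj/ has 3 consonants (> 2) → phonotactically illegal
No form is phonotactically legal → 0.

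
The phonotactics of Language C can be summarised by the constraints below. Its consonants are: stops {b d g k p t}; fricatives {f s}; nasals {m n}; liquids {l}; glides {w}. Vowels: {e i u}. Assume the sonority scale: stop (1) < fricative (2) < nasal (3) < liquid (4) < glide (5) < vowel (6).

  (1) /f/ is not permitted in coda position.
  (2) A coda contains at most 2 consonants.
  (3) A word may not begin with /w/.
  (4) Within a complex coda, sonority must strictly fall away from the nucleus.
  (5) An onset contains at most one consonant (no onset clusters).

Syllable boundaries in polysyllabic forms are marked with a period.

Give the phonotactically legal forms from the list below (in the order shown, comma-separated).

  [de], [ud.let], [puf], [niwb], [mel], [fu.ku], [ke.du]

[de] — σ1 onset /d/, coda /∅/ ok → phonotactically legal
[ud.let] — σ1 onset /∅/, coda /d/ ok; σ2 onset /l/, coda /t/ ok → phonotactically legal
[puf] — violates constraint 1: syllable 1 coda contains /f/ → phonotactically illegal
[niwb] — σ1 onset /n/, coda /wb/ (5→1 falls) ok → phonotactically legal
[mel] — σ1 onset /m/, coda /l/ ok → phonotactically legal
[fu.ku] — σ1 onset /f/, coda /∅/ ok; σ2 onset /k/, coda /∅/ ok → phonotactically legal
[ke.du] — σ1 onset /k/, coda /∅/ ok; σ2 onset /d/, coda /∅/ ok → phonotactically legal

[de], [ud.let], [niwb], [mel], [fu.ku], [ke.du]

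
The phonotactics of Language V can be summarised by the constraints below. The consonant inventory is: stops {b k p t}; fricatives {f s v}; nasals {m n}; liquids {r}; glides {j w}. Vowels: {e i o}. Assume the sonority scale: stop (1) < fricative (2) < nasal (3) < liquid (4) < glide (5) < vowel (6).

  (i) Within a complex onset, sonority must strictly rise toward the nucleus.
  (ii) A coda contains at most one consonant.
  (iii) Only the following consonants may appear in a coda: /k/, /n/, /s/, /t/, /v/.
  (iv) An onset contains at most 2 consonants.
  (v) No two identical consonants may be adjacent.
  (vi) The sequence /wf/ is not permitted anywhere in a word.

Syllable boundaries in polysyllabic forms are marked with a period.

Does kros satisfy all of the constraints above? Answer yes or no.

kros — σ1 onset /kr/ (1→4 rises), coda /s/ ok → well-formed

yes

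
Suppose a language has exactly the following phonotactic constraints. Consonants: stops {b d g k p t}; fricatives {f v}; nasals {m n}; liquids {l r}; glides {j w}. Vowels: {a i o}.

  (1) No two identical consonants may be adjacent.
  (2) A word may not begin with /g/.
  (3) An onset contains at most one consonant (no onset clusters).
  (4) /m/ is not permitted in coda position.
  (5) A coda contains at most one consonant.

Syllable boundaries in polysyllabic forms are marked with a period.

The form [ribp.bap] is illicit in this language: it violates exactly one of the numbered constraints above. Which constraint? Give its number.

[ribp.bap]: syllable 1 coda /bp/ has 2 consonants (> 1).
This is a violation of constraint 5: "A coda contains at most one consonant."
The remaining constraints (1, 2, 3, 4) are satisfied.

5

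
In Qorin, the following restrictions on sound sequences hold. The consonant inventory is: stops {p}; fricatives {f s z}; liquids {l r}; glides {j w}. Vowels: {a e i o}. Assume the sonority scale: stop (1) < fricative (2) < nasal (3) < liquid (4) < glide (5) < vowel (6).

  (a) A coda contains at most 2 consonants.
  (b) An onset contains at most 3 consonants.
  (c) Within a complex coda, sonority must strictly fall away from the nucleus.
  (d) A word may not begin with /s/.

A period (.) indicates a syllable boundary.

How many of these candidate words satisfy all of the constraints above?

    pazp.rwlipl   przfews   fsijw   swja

pazp.rwlipl — violates constraint (c): syllable 2 coda /pl/: /p/ (stop, 1) → /l/ (liquid, 4) does not fall → illicit
przfews — violates constraint (b): syllable 1 onset /przf/ has 4 consonants (> 3) → illicit
fsijw — violates constraint (c): syllable 1 coda /jw/: /j/ (glide, 5) → /w/ (glide, 5) does not fall → illicit
swja — violates constraint (d): word begins with /s/ → illicit
No form is licit → 0.

0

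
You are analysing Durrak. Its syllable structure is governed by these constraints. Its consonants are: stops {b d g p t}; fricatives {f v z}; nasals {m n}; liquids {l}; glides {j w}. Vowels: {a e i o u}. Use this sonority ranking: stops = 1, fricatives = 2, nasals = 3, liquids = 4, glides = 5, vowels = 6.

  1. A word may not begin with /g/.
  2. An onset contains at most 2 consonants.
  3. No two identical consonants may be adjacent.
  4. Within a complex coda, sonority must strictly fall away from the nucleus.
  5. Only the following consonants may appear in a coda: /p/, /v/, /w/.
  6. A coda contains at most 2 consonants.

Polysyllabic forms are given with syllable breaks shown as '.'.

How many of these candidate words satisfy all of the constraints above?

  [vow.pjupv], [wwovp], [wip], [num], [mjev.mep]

[vow.pjupv] — violates constraint 4: syllable 2 coda /pv/: /p/ (stop, 1) → /v/ (fricative, 2) does not fall → illicit
[wwovp] — violates constraint 3: adjacent identical consonants /ww/ → illicit
[wip] — σ1 onset /w/, coda /p/ ok → licit
[num] — violates constraint 5: syllable 1 coda contains /m/, which is not a licensed coda consonant → illicit
[mjev.mep] — σ1 onset /mj/ (2C), coda /v/ ok; σ2 onset /m/, coda /p/ ok → licit
Licit: [wip], [mjev.mep] → 2.

2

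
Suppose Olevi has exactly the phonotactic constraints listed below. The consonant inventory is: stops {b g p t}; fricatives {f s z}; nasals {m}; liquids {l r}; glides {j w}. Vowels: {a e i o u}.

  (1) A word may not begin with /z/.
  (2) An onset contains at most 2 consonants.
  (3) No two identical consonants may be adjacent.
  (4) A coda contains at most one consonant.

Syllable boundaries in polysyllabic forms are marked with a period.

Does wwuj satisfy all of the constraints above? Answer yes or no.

no

wwuj — violates constraint 3: adjacent identical consonants /ww/ → illicit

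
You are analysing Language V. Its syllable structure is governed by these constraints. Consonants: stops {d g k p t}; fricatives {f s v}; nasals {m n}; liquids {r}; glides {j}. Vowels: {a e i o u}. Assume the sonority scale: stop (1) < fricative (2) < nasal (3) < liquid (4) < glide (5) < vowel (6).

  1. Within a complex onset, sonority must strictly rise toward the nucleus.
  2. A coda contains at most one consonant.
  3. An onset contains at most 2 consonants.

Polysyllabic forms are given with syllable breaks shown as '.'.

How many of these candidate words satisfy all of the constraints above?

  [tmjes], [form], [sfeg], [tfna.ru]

0

[tmjes] — violates constraint 3: syllable 1 onset /tmj/ has 3 consonants (> 2) → not permitted
[form] — violates constraint 2: syllable 1 coda /rm/ has 2 consonants (> 1) → not permitted
[sfeg] — violates constraint 1: syllable 1 onset /sf/: /s/ (fricative, 2) → /f/ (fricative, 2) does not rise → not permitted
[tfna.ru] — violates constraint 3: syllable 1 onset /tfn/ has 3 consonants (> 2) → not permitted
No form is permitted → 0.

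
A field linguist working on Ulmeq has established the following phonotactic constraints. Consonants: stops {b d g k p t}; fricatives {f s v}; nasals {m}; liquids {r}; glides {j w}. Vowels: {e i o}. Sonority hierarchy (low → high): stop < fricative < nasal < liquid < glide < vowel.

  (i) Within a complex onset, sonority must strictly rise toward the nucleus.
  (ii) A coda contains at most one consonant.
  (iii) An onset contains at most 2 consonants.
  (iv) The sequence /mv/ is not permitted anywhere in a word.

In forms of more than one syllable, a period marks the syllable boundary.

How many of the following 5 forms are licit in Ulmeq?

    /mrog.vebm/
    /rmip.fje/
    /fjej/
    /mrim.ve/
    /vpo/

1

/mrog.vebm/ — violates constraint (ii): syllable 2 coda /bm/ has 2 consonants (> 1) → illicit
/rmip.fje/ — violates constraint (i): syllable 1 onset /rm/: /r/ (liquid, 4) → /m/ (nasal, 3) does not rise → illicit
/fjej/ — σ1 onset /fj/ (2→5 rises), coda /j/ ok → licit
/mrim.ve/ — violates constraint (iv): contains banned sequence /mv/ → illicit
/vpo/ — violates constraint (i): syllable 1 onset /vp/: /v/ (fricative, 2) → /p/ (stop, 1) does not rise → illicit
Licit: /fjej/ → 1.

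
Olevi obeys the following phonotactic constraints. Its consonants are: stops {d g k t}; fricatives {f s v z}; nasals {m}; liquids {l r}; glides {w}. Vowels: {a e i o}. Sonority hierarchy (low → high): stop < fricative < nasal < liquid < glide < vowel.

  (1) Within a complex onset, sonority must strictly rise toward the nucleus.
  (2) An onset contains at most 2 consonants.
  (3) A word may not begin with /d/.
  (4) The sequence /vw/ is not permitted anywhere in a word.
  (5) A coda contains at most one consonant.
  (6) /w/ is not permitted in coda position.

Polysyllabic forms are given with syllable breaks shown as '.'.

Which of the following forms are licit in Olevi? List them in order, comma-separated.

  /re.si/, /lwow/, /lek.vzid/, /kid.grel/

/re.si/ — σ1 onset /r/, coda /∅/ ok; σ2 onset /s/, coda /∅/ ok → licit
/lwow/ — violates constraint 6: syllable 1 coda contains /w/ → illicit
/lek.vzid/ — violates constraint 1: syllable 2 onset /vz/: /v/ (fricative, 2) → /z/ (fricative, 2) does not rise → illicit
/kid.grel/ — σ1 onset /k/, coda /d/ ok; σ2 onset /gr/ (1→4 rises), coda /l/ ok → licit

/re.si/, /kid.grel/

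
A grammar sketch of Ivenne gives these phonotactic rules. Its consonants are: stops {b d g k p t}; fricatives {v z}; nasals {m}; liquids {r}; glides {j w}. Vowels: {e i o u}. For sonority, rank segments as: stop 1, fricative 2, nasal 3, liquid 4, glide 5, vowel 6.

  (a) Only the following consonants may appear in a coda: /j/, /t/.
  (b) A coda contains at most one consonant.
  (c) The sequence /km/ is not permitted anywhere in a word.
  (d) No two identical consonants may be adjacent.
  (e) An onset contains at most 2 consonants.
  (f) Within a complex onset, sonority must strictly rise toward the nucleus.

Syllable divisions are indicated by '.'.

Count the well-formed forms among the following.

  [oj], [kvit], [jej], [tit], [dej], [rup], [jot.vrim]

[oj] — σ1 onset /∅/, coda /j/ ok → well-formed
[kvit] — σ1 onset /kv/ (1→2 rises), coda /t/ ok → well-formed
[jej] — σ1 onset /j/, coda /j/ ok → well-formed
[tit] — σ1 onset /t/, coda /t/ ok → well-formed
[dej] — σ1 onset /d/, coda /j/ ok → well-formed
[rup] — violates constraint (a): syllable 1 coda contains /p/, which is not a licensed coda consonant → ill-formed
[jot.vrim] — violates constraint (a): syllable 2 coda contains /m/, which is not a licensed coda consonant → ill-formed
Well-formed: [oj], [kvit], [jej], [tit], [dej] → 5.

5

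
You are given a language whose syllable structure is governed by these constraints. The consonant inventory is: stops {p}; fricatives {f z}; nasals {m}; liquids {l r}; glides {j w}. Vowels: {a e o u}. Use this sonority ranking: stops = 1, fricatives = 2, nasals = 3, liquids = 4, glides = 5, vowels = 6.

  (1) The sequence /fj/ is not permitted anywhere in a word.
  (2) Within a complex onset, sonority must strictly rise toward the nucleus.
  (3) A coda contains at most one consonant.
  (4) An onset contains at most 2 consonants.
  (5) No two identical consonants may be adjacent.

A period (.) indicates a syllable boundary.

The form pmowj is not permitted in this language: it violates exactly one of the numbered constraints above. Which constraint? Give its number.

3

pmowj: syllable 1 coda /wj/ has 2 consonants (> 1).
This is a violation of constraint 3: "A coda contains at most one consonant."
The remaining constraints (1, 2, 4, 5) are satisfied.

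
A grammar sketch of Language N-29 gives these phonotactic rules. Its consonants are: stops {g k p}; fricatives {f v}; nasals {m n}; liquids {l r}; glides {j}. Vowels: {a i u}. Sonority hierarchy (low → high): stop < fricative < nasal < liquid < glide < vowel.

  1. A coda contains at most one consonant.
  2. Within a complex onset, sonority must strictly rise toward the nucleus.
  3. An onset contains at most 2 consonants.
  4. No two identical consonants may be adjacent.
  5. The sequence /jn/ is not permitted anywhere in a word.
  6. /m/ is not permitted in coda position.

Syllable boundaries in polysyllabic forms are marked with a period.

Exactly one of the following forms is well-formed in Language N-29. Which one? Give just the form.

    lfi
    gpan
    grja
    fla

lfi — violates constraint 2: syllable 1 onset /lf/: /l/ (liquid, 4) → /f/ (fricative, 2) does not rise → ill-formed
gpan — violates constraint 2: syllable 1 onset /gp/: /g/ (stop, 1) → /p/ (stop, 1) does not rise → ill-formed
grja — violates constraint 3: syllable 1 onset /grj/ has 3 consonants (> 2) → ill-formed
fla — σ1 onset /fl/ (2→4 rises), coda /∅/ ok → well-formed

fla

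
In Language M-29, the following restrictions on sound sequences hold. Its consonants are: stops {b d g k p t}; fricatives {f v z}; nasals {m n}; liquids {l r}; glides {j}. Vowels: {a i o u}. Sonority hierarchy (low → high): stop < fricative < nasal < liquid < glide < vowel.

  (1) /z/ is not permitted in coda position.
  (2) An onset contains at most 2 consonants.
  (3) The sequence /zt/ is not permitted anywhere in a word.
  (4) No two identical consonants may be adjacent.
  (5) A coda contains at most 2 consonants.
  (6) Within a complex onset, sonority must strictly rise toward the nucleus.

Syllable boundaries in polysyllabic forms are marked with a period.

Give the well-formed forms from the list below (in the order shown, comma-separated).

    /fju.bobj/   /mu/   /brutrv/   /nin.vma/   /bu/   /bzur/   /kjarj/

/fju.bobj/, /mu/, /nin.vma/, /bu/, /bzur/, /kjarj/

/fju.bobj/ — σ1 onset /fj/ (2→5 rises), coda /∅/ ok; σ2 onset /b/, coda /bj/ (2C) ok → well-formed
/mu/ — σ1 onset /m/, coda /∅/ ok → well-formed
/brutrv/ — violates constraint 5: syllable 1 coda /trv/ has 3 consonants (> 2) → ill-formed
/nin.vma/ — σ1 onset /n/, coda /n/ ok; σ2 onset /vm/ (2→3 rises), coda /∅/ ok → well-formed
/bu/ — σ1 onset /b/, coda /∅/ ok → well-formed
/bzur/ — σ1 onset /bz/ (1→2 rises), coda /r/ ok → well-formed
/kjarj/ — σ1 onset /kj/ (1→5 rises), coda /rj/ (2C) ok → well-formed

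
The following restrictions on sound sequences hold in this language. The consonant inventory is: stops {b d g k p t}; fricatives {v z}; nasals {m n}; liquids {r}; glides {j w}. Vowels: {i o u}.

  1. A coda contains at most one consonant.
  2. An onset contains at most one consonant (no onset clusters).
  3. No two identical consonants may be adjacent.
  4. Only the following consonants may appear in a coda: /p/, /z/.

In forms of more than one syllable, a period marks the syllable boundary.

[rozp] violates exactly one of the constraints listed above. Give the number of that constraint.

[rozp]: syllable 1 coda /zp/ has 2 consonants (> 1).
This is a violation of constraint 1: "A coda contains at most one consonant."
The remaining constraints (2, 3, 4) are satisfied.

1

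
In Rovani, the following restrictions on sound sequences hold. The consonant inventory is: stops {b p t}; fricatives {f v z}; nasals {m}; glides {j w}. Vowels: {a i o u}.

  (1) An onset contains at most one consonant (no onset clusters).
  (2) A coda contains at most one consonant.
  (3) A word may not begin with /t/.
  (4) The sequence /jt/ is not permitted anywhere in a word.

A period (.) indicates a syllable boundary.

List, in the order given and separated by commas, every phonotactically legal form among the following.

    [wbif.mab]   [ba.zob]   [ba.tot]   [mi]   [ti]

[ba.zob], [ba.tot], [mi]

[wbif.mab] — violates constraint 1: syllable 1 onset /wb/ has 2 consonants (> 1) → phonotactically illegal
[ba.zob] — σ1 onset /b/, coda /∅/ ok; σ2 onset /z/, coda /b/ ok → phonotactically legal
[ba.tot] — σ1 onset /b/, coda /∅/ ok; σ2 onset /t/, coda /t/ ok → phonotactically legal
[mi] — σ1 onset /m/, coda /∅/ ok → phonotactically legal
[ti] — violates constraint 3: word begins with /t/ → phonotactically illegal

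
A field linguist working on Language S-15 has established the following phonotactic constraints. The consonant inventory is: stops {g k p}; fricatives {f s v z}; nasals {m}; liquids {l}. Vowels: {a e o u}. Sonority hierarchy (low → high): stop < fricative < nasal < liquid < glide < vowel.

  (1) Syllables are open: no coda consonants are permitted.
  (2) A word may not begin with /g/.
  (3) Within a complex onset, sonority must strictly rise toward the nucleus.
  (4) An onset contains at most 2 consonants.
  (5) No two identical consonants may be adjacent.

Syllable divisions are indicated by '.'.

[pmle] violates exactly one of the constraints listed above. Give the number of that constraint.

4

[pmle]: syllable 1 onset /pml/ has 3 consonants (> 2).
This is a violation of constraint 4: "An onset contains at most 2 consonants."
The remaining constraints (1, 2, 3, 5) are satisfied.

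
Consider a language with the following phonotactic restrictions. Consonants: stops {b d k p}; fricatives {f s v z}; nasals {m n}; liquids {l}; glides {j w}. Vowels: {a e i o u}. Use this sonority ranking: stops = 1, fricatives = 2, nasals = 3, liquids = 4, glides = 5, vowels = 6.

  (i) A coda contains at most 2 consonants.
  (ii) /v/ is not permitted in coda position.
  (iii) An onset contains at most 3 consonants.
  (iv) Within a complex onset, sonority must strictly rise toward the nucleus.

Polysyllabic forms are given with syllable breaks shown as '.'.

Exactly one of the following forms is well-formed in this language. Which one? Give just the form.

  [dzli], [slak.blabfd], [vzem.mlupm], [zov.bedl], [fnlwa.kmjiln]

[dzli] — σ1 onset /dzl/ (1→2→4 rises), coda /∅/ ok → well-formed
[slak.blabfd] — violates constraint (i): syllable 2 coda /bfd/ has 3 consonants (> 2) → ill-formed
[vzem.mlupm] — violates constraint (iv): syllable 1 onset /vz/: /v/ (fricative, 2) → /z/ (fricative, 2) does not rise → ill-formed
[zov.bedl] — violates constraint (ii): syllable 1 coda contains /v/ → ill-formed
[fnlwa.kmjiln] — violates constraint (iii): syllable 1 onset /fnlw/ has 4 consonants (> 3) → ill-formed

[dzli]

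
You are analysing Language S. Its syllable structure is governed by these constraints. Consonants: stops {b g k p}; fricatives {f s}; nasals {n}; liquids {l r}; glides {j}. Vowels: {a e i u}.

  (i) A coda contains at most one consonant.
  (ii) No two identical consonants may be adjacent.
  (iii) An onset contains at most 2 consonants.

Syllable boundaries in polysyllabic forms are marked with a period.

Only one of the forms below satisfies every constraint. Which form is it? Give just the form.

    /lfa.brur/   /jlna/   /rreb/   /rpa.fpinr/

/lfa.brur/ — σ1 onset /lf/ (2C), coda /∅/ ok; σ2 onset /br/ (2C), coda /r/ ok → phonotactically legal
/jlna/ — violates constraint (iii): syllable 1 onset /jln/ has 3 consonants (> 2) → phonotactically illegal
/rreb/ — violates constraint (ii): adjacent identical consonants /rr/ → phonotactically illegal
/rpa.fpinr/ — violates constraint (i): syllable 2 coda /nr/ has 2 consonants (> 1) → phonotactically illegal

/lfa.brur/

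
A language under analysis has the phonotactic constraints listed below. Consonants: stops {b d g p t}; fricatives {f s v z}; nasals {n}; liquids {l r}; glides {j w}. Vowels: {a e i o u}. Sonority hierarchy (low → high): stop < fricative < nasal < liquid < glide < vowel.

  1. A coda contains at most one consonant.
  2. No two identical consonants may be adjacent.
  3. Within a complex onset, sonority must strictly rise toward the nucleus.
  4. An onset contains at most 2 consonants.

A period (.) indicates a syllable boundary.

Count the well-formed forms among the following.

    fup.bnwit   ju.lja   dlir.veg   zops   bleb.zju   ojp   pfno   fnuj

fup.bnwit — violates constraint 4: syllable 2 onset /bnw/ has 3 consonants (> 2) → ill-formed
ju.lja — σ1 onset /j/, coda /∅/ ok; σ2 onset /lj/ (4→5 rises), coda /∅/ ok → well-formed
dlir.veg — σ1 onset /dl/ (1→4 rises), coda /r/ ok; σ2 onset /v/, coda /g/ ok → well-formed
zops — violates constraint 1: syllable 1 coda /ps/ has 2 consonants (> 1) → ill-formed
bleb.zju — σ1 onset /bl/ (1→4 rises), coda /b/ ok; σ2 onset /zj/ (2→5 rises), coda /∅/ ok → well-formed
ojp — violates constraint 1: syllable 1 coda /jp/ has 2 consonants (> 1) → ill-formed
pfno — violates constraint 4: syllable 1 onset /pfn/ has 3 consonants (> 2) → ill-formed
fnuj — σ1 onset /fn/ (2→3 rises), coda /j/ ok → well-formed
Well-formed: ju.lja, dlir.veg, bleb.zju, fnuj → 4.

4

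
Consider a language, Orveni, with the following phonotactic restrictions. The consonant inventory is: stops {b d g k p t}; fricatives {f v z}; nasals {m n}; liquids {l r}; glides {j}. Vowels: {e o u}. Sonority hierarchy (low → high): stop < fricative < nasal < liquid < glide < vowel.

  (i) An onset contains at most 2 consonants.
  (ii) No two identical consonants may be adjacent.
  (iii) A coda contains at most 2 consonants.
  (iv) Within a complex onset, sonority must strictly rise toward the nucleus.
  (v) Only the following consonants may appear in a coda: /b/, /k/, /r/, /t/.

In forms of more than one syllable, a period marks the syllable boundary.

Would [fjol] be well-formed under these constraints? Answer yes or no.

[fjol] — violates constraint (v): syllable 1 coda contains /l/, which is not a licensed coda consonant → ill-formed

no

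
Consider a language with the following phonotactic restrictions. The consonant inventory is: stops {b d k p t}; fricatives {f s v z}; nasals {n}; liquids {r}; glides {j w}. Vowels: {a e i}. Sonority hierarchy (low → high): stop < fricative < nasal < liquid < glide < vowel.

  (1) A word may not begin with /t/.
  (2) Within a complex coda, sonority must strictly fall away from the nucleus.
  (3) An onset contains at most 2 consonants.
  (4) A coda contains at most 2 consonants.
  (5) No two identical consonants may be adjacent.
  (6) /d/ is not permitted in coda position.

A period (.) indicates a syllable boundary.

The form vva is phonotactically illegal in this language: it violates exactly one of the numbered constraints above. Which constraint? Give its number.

5

vva: adjacent identical consonants /vv/.
This is a violation of constraint 5: "No two identical consonants may be adjacent."
The remaining constraints (1, 2, 3, 4, 6) are satisfied.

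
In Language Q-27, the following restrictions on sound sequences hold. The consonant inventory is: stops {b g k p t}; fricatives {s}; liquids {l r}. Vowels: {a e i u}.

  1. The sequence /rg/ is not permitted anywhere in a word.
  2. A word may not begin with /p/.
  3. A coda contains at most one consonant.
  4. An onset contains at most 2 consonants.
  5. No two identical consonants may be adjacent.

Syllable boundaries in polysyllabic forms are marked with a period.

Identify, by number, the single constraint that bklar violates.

bklar: syllable 1 onset /bkl/ has 3 consonants (> 2).
This is a violation of constraint 4: "An onset contains at most 2 consonants."
The remaining constraints (1, 2, 3, 5) are satisfied.

4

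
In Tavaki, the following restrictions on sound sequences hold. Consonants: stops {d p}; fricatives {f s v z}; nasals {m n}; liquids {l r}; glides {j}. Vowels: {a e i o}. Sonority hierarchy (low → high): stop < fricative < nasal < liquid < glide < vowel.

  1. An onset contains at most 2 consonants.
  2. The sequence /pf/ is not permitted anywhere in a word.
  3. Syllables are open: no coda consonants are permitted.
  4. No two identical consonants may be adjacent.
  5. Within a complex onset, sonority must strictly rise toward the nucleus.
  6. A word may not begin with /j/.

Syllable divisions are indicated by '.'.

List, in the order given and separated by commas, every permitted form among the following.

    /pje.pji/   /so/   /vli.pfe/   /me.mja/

/pje.pji/ — σ1 onset /pj/ (1→5 rises), coda /∅/ ok; σ2 onset /pj/ (1→5 rises), coda /∅/ ok → permitted
/so/ — σ1 onset /s/, coda /∅/ ok → permitted
/vli.pfe/ — violates constraint 2: contains banned sequence /pf/ → not permitted
/me.mja/ — σ1 onset /m/, coda /∅/ ok; σ2 onset /mj/ (3→5 rises), coda /∅/ ok → permitted

/pje.pji/, /so/, /me.mja/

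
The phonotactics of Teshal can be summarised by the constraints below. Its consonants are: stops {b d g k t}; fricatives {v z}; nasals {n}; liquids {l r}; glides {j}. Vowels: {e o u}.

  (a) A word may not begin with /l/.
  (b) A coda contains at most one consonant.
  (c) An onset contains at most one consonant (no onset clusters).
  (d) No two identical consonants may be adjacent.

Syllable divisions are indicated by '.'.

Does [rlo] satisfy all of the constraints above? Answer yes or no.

[rlo] — violates constraint (c): syllable 1 onset /rl/ has 2 consonants (> 1) → not permitted

no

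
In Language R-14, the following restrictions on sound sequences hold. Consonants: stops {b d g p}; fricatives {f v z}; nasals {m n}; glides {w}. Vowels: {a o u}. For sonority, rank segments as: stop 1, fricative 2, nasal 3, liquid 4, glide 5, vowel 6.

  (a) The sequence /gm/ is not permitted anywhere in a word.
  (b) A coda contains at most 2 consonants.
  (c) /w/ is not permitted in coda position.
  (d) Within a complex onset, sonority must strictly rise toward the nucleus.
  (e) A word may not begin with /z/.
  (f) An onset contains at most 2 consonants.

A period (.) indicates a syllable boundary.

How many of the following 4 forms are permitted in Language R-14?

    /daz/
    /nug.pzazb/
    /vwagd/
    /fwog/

/daz/ — σ1 onset /d/, coda /z/ ok → permitted
/nug.pzazb/ — σ1 onset /n/, coda /g/ ok; σ2 onset /pz/ (1→2 rises), coda /zb/ (2C) ok → permitted
/vwagd/ — σ1 onset /vw/ (2→5 rises), coda /gd/ (2C) ok → permitted
/fwog/ — σ1 onset /fw/ (2→5 rises), coda /g/ ok → permitted
Permitted: /daz/, /nug.pzazb/, /vwagd/, /fwog/ → 4.

4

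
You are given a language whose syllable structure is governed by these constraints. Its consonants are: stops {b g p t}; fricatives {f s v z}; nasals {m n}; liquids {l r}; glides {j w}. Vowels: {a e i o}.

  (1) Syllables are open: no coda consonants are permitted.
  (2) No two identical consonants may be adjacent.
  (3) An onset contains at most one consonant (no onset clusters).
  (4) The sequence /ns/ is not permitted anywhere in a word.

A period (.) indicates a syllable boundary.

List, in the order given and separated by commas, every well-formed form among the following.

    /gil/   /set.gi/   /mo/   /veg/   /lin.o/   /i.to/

/mo/, /i.to/

/gil/ — violates constraint 1: syllable 1 coda /l/ has 1 consonant (> 0) → ill-formed
/set.gi/ — violates constraint 1: syllable 1 coda /t/ has 1 consonant (> 0) → ill-formed
/mo/ — σ1 onset /m/, coda /∅/ ok → well-formed
/veg/ — violates constraint 1: syllable 1 coda /g/ has 1 consonant (> 0) → ill-formed
/lin.o/ — violates constraint 1: syllable 1 coda /n/ has 1 consonant (> 0) → ill-formed
/i.to/ — σ1 onset /∅/, coda /∅/ ok; σ2 onset /t/, coda /∅/ ok → well-formed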